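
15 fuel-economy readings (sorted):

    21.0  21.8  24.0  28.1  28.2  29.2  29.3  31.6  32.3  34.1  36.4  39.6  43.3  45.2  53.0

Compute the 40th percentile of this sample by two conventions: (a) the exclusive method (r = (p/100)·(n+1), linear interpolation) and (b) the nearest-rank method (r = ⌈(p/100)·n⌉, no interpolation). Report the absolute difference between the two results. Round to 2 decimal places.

0.04

n = 15.
(a) r = 6.4; between ranks 6 (29.2) and 7 (29.3): 29.24.
(b) the nearest-rank method: rank 6 → 29.2.
|29.24 − 29.2| = 0.04.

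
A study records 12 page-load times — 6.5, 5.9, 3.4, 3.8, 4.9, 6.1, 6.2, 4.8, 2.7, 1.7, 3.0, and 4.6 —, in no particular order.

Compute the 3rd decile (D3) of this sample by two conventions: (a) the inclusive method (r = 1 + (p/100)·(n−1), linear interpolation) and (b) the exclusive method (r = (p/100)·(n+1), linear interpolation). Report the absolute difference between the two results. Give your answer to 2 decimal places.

0.16

Sorted: 1.7, 2.7, 3.0, 3.4, 3.8, 4.6, 4.8, 4.9, 5.9, 6.1, 6.2, 6.5.
n = 12.
(a) r = 4.3; between ranks 4 (3.4) and 5 (3.8): 3.52.
(b) r = 3.9; between ranks 3 (3.0) and 4 (3.4): 3.36.
|3.52 − 3.36| = 0.16.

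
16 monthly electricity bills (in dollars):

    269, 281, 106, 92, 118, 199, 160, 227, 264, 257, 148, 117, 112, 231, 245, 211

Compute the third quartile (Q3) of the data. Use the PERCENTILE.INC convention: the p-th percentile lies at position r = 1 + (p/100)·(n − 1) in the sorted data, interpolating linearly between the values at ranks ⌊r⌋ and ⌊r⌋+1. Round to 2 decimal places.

Sorted: 92, 106, 112, 117, 118, 148, 160, 199, 211, 227, 231, 245, 257, 264, 269, 281.
n = 16.
r = 1 + (75/100)·(16 − 1) = 1 + 11.25 = 12.25.
Rank 12 is 245 and rank 13 is 257.
Interpolate: 245 + 0.25·(257 − 245) = 245 + 0.25·12 = 248.

248.00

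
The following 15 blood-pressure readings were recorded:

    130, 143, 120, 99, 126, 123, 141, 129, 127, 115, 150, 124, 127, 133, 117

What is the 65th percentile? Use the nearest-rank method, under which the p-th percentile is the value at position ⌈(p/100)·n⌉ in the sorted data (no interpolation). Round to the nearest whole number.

Sorted: 99, 115, 117, 120, 123, 124, 126, 127, 127, 129, 130, 133, 141, 143, 150.
n = 15.
Position = ⌈65/100 · 15⌉ = ⌈9.75⌉ = 10.
The value at rank 10 is 129.

129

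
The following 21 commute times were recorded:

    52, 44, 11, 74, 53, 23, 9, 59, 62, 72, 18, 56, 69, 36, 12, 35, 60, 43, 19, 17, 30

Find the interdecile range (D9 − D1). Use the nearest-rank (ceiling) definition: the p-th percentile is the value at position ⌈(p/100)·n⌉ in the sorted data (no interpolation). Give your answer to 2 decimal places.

57.00

Sorted: 9, 11, 12, 17, 18, 19, 23, 30, 35, 36, 43, 44, 52, 53, 56, 59, 60, 62, 69, 72, 74.
n = 21.
P10: rank ⌈10/100·21⌉ = 3 → 12.
P90: rank ⌈90/100·21⌉ = 19 → 69.
Difference: 69 − 12 = 57.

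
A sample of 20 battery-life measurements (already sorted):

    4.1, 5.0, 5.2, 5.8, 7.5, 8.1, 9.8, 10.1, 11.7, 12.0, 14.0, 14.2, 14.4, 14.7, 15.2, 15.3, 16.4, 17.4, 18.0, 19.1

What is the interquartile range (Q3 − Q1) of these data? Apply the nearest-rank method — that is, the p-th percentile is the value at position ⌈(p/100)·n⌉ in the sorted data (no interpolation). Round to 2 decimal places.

7.70

n = 20.
P25: rank ⌈25/100·20⌉ = 5 → 7.5.
P75: rank ⌈75/100·20⌉ = 15 → 15.2.
Difference: 15.2 − 7.5 = 7.7.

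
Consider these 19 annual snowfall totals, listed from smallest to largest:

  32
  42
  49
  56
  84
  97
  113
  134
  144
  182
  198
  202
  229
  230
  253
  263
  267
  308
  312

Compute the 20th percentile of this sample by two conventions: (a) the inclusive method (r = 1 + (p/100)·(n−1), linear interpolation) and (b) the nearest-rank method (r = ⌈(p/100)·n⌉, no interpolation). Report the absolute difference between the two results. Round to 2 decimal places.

n = 19.
(a) r = 4.6; between ranks 4 (56) and 5 (84): 72.8.
(b) the nearest-rank method: rank 4 → 56.
|72.8 − 56| = 16.8.

16.80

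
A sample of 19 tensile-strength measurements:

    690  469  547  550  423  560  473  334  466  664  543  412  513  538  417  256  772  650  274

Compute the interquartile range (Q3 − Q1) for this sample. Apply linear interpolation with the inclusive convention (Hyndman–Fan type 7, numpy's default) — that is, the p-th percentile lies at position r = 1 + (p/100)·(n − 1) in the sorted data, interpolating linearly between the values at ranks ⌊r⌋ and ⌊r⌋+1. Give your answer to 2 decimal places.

135.00

Sorted: 256, 274, 334, 412, 417, 423, 466, 469, 473, 513, 538, 543, 547, 550, 560, 650, 664, 690, 772.
n = 19.
P25: r = 5.5; ranks 5–6 are 417, 423; interpolating gives 420.
P75: r = 14.5; ranks 14–15 are 550, 560; interpolating gives 555.
Difference: 555 − 420 = 135.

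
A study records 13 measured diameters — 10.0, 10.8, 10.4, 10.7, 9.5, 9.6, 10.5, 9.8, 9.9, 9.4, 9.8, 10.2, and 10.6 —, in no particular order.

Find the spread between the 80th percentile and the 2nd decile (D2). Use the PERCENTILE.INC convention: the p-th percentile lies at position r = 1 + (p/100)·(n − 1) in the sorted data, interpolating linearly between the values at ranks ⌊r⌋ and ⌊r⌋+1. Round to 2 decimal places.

0.88

Sorted: 9.4, 9.5, 9.6, 9.8, 9.8, 9.9, 10.0, 10.2, 10.4, 10.5, 10.6, 10.7, 10.8.
n = 13.
P20: r = 3.4; ranks 3–4 are 9.6, 9.8; interpolating gives 9.68.
P80: r = 10.6; ranks 10–11 are 10.5, 10.6; interpolating gives 10.56.
Difference: 10.56 − 9.68 = 0.88.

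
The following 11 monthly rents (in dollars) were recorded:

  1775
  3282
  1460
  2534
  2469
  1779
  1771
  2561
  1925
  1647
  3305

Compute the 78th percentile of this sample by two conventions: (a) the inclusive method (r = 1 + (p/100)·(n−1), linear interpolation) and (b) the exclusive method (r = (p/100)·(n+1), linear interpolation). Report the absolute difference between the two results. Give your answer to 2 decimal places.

Sorted: 1460, 1647, 1771, 1775, 1779, 1925, 2469, 2534, 2561, 3282, 3305.
n = 11.
(a) r = 8.8; between ranks 8 (2534) and 9 (2561): 2555.6.
(b) r = 9.36; between ranks 9 (2561) and 10 (3282): 2820.56.
|2555.6 − 2820.56| = 264.96.

264.96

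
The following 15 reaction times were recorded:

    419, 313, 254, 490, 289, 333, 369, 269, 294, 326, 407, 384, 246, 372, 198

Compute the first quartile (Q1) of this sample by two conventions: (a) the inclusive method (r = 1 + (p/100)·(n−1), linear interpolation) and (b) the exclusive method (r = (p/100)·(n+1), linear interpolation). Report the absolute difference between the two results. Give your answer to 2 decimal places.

Sorted: 198, 246, 254, 269, 289, 294, 313, 326, 333, 369, 372, 384, 407, 419, 490.
n = 15.
(a) r = 4.5; between ranks 4 (269) and 5 (289): 279.
(b) r = 4 → value at rank 4 = 269.
|279 − 269| = 10.

10.00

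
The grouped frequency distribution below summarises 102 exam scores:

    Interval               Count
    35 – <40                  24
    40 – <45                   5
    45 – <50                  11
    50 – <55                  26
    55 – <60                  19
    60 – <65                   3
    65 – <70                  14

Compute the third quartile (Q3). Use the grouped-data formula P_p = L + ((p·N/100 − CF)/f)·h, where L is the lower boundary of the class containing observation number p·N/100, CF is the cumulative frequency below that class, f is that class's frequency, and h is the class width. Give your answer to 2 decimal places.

N = 102; target position k = 75/100 · 102 = 76.5.
Cumulative frequencies: 24, 29, 40, 66, 85, 88, 102.
Observation 76.5 falls in the class 55 – <60.
L = 55, CF = 66, f = 19, h = 5.
P75 = 55 + ((76.5 − 66)/19)·5 = 55 + 2.76316 = 57.7632.

57.76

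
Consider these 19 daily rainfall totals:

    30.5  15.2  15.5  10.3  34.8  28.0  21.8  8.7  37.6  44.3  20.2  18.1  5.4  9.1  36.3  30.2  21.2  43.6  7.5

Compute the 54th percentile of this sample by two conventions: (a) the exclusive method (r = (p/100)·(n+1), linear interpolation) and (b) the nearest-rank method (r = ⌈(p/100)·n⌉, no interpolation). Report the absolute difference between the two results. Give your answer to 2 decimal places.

0.12

Sorted: 5.4, 7.5, 8.7, 9.1, 10.3, 15.2, 15.5, 18.1, 20.2, 21.2, 21.8, 28.0, 30.2, 30.5, 34.8, 36.3, 37.6, 43.6, 44.3.
n = 19.
(a) r = 10.8; between ranks 10 (21.2) and 11 (21.8): 21.68.
(b) the nearest-rank method: rank 11 → 21.8.
|21.68 − 21.8| = 0.12.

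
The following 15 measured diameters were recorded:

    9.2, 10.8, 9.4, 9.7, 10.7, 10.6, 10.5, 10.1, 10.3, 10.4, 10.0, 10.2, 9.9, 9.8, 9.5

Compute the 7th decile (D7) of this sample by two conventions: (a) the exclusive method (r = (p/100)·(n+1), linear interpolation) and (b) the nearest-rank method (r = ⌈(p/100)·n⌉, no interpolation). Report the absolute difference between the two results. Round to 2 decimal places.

Sorted: 9.2, 9.4, 9.5, 9.7, 9.8, 9.9, 10.0, 10.1, 10.2, 10.3, 10.4, 10.5, 10.6, 10.7, 10.8.
n = 15.
(a) r = 11.2; between ranks 11 (10.4) and 12 (10.5): 10.42.
(b) the nearest-rank method: rank 11 → 10.4.
|10.42 − 10.4| = 0.02.

0.02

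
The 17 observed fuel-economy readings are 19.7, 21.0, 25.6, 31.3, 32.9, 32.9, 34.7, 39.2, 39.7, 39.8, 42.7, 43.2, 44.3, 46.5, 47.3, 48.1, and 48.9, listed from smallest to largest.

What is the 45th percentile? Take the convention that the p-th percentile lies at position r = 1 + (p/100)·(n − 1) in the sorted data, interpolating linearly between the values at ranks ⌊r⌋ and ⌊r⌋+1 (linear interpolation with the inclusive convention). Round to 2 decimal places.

39.30

n = 17.
r = 1 + (45/100)·(17 − 1) = 1 + 7.2 = 8.2.
Rank 8 is 39.2 and rank 9 is 39.7.
Interpolate: 39.2 + 0.2·(39.7 − 39.2) = 39.2 + 0.2·0.5 = 39.3.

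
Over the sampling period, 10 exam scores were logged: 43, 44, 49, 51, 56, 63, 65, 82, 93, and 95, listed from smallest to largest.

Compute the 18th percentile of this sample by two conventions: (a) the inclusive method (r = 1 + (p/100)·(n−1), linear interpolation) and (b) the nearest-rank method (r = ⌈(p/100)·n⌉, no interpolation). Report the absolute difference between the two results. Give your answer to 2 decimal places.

n = 10.
(a) r = 2.62; between ranks 2 (44) and 3 (49): 47.1.
(b) the nearest-rank method: rank 2 → 44.
|47.1 − 44| = 3.1.

3.10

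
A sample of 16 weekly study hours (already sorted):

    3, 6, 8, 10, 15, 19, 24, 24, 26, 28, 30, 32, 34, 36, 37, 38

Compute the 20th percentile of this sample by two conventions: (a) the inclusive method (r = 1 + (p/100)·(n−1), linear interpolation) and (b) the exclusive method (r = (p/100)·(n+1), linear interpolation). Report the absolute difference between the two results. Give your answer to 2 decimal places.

1.20

n = 16.
(a) r = 4 → value at rank 4 = 10.
(b) r = 3.4; between ranks 3 (8) and 4 (10): 8.8.
|10 − 8.8| = 1.2.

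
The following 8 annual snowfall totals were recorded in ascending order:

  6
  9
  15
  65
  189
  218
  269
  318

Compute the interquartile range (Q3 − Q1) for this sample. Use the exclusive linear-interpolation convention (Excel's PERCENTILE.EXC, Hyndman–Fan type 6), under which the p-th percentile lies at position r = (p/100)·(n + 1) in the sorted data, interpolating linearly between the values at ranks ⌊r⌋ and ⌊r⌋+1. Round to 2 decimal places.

n = 8.
P25: r = 2.25; ranks 2–3 are 9, 15; interpolating gives 10.5.
P75: r = 6.75; ranks 6–7 are 218, 269; interpolating gives 256.25.
Difference: 256.25 − 10.5 = 245.75.

245.75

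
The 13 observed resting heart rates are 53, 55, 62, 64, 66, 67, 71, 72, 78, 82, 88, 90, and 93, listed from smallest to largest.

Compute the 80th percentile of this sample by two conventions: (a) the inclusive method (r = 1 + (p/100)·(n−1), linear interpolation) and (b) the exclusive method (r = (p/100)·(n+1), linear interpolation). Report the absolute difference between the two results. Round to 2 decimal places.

n = 13.
(a) r = 10.6; between ranks 10 (82) and 11 (88): 85.6.
(b) r = 11.2; between ranks 11 (88) and 12 (90): 88.4.
|85.6 − 88.4| = 2.8.

2.80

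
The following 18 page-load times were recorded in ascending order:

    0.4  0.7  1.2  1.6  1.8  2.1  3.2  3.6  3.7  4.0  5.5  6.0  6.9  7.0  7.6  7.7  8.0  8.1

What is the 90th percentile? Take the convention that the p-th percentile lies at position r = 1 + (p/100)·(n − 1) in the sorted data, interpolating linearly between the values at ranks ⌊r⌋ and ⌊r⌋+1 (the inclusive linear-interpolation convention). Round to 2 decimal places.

7.79

n = 18.
r = 1 + (90/100)·(18 − 1) = 1 + 15.3 = 16.3.
Rank 16 is 7.7 and rank 17 is 8.0.
Interpolate: 7.7 + 0.3·(8.0 − 7.7) = 7.7 + 0.3·0.3 = 7.79.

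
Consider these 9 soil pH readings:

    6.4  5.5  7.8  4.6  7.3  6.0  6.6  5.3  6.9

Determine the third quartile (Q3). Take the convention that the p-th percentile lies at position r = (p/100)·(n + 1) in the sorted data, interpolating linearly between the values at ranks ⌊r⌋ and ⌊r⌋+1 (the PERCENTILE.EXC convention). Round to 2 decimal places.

Sorted: 4.6, 5.3, 5.5, 6.0, 6.4, 6.6, 6.9, 7.3, 7.8.
n = 9.
r = (75/100)·(9 + 1) = 7.5.
Rank 7 is 6.9 and rank 8 is 7.3.
Interpolate: 6.9 + 0.5·(7.3 − 6.9) = 6.9 + 0.5·0.4 = 7.1.

7.10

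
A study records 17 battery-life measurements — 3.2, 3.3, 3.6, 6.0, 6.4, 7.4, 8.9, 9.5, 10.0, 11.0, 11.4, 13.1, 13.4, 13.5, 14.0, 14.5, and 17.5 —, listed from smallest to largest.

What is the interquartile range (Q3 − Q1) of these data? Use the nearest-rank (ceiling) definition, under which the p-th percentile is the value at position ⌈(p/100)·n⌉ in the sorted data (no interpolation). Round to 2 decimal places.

7.00

n = 17.
P25: rank ⌈25/100·17⌉ = 5 → 6.4.
P75: rank ⌈75/100·17⌉ = 13 → 13.4.
Difference: 13.4 − 6.4 = 7.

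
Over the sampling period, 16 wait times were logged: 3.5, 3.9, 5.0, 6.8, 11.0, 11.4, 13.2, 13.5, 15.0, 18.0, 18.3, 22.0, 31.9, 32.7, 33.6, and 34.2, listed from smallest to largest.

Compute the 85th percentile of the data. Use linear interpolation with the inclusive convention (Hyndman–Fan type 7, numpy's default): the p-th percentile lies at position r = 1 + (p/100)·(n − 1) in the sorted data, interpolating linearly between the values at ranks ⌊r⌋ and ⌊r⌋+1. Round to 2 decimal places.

n = 16.
r = 1 + (85/100)·(16 − 1) = 1 + 12.75 = 13.75.
Rank 13 is 31.9 and rank 14 is 32.7.
Interpolate: 31.9 + 0.75·(32.7 − 31.9) = 31.9 + 0.75·0.8 = 32.5.

32.50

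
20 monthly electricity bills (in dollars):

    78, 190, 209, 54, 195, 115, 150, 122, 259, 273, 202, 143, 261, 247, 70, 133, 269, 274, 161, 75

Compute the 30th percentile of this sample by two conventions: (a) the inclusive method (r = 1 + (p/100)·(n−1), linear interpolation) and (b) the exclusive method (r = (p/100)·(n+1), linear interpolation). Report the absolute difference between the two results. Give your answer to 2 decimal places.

4.40

Sorted: 54, 70, 75, 78, 115, 122, 133, 143, 150, 161, 190, 195, 202, 209, 247, 259, 261, 269, 273, 274.
n = 20.
(a) r = 6.7; between ranks 6 (122) and 7 (133): 129.7.
(b) r = 6.3; between ranks 6 (122) and 7 (133): 125.3.
|129.7 − 125.3| = 4.4.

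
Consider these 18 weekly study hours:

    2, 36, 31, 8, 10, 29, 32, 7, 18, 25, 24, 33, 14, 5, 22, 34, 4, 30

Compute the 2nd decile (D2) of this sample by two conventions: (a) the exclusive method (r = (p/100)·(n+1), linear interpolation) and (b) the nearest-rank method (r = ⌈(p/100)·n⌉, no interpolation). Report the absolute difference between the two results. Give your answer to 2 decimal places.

Sorted: 2, 4, 5, 7, 8, 10, 14, 18, 22, 24, 25, 29, 30, 31, 32, 33, 34, 36.
n = 18.
(a) r = 3.8; between ranks 3 (5) and 4 (7): 6.6.
(b) the nearest-rank method: rank 4 → 7.
|6.6 − 7| = 0.4.

0.40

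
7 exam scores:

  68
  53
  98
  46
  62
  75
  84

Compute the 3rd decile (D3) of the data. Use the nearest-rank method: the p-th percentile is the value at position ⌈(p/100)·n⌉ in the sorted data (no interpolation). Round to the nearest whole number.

62

Sorted: 46, 53, 62, 68, 75, 84, 98.
n = 7.
Position = ⌈30/100 · 7⌉ = ⌈2.1⌉ = 3.
The value at rank 3 is 62.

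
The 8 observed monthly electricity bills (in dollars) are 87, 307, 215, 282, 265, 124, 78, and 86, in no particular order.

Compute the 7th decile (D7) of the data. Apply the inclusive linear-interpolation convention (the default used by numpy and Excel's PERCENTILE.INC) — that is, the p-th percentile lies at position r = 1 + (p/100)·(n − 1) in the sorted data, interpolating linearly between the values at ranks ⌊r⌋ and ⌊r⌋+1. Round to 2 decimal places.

260.00

Sorted: 78, 86, 87, 124, 215, 265, 282, 307.
n = 8.
r = 1 + (70/100)·(8 − 1) = 1 + 4.9 = 5.9.
Rank 5 is 215 and rank 6 is 265.
Interpolate: 215 + 0.9·(265 − 215) = 215 + 0.9·50 = 260.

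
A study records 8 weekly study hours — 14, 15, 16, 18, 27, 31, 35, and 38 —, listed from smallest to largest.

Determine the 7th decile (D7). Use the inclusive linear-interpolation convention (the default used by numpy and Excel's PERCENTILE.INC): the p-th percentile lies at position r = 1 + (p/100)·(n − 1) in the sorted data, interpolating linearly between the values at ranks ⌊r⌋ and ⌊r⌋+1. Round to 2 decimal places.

30.60

n = 8.
r = 1 + (70/100)·(8 − 1) = 1 + 4.9 = 5.9.
Rank 5 is 27 and rank 6 is 31.
Interpolate: 27 + 0.9·(31 − 27) = 27 + 0.9·4 = 30.6.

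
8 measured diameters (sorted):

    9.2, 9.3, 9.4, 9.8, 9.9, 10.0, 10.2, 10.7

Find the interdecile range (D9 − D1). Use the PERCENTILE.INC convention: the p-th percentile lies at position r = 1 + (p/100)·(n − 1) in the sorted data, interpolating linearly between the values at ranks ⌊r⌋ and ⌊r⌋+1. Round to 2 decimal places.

1.08

n = 8.
P10: r = 1.7; ranks 1–2 are 9.2, 9.3; interpolating gives 9.27.
P90: r = 7.3; ranks 7–8 are 10.2, 10.7; interpolating gives 10.35.
Difference: 10.35 − 9.27 = 1.08.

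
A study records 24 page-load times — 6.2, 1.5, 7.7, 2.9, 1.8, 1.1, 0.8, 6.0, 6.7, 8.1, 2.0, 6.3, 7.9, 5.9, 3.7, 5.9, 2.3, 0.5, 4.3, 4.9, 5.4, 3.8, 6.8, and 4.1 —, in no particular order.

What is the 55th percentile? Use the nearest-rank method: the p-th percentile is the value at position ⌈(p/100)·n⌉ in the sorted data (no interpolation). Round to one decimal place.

Sorted: 0.5, 0.8, 1.1, 1.5, 1.8, 2.0, 2.3, 2.9, 3.7, 3.8, 4.1, 4.3, 4.9, 5.4, 5.9, 5.9, 6.0, 6.2, 6.3, 6.7, 6.8, 7.7, 7.9, 8.1.
n = 24.
Position = ⌈55/100 · 24⌉ = ⌈13.2⌉ = 14.
The value at rank 14 is 5.4.

5.4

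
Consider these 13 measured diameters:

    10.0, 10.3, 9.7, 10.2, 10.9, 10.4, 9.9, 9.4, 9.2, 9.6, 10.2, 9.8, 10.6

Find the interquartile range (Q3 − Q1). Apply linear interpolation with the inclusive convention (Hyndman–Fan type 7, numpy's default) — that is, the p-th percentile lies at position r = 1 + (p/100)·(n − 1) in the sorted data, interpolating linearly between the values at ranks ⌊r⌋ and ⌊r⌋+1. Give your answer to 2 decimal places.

Sorted: 9.2, 9.4, 9.6, 9.7, 9.8, 9.9, 10.0, 10.2, 10.2, 10.3, 10.4, 10.6, 10.9.
n = 13.
P25: r = 4 (integer) → 9.7.
P75: r = 10 (integer) → 10.3.
Difference: 10.3 − 9.7 = 0.6.

0.60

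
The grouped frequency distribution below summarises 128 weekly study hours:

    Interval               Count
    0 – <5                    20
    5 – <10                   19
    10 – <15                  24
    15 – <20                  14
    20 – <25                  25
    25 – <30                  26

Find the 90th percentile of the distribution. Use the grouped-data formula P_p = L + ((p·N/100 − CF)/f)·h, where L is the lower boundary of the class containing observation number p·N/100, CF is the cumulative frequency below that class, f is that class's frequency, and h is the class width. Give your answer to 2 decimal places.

N = 128; target position k = 90/100 · 128 = 115.2.
Cumulative frequencies: 20, 39, 63, 77, 102, 128.
Observation 115.2 falls in the class 25 – <30.
L = 25, CF = 102, f = 26, h = 5.
P90 = 25 + ((115.2 − 102)/26)·5 = 25 + 2.53846 = 27.5385.

27.54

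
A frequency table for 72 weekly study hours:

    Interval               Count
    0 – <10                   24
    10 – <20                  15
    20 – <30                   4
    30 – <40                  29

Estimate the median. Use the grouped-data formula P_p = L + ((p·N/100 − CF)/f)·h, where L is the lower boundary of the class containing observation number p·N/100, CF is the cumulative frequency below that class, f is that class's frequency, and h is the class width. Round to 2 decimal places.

18.00

N = 72; target position k = 50/100 · 72 = 36.
Cumulative frequencies: 24, 39, 43, 72.
Observation 36 falls in the class 10 – <20.
L = 10, CF = 24, f = 15, h = 10.
P50 = 10 + ((36 − 24)/15)·10 = 10 + 8 = 18.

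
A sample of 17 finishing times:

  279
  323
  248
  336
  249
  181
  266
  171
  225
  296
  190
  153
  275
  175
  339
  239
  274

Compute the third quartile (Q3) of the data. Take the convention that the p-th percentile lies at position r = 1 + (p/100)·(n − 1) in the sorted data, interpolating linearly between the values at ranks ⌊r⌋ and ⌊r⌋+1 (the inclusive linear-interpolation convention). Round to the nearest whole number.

279

Sorted: 153, 171, 175, 181, 190, 225, 239, 248, 249, 266, 274, 275, 279, 296, 323, 336, 339.
n = 17.
r = 1 + (75/100)·(17 − 1) = 1 + 12 = 13.
r is an integer, so P75 is the value at rank 13: 279.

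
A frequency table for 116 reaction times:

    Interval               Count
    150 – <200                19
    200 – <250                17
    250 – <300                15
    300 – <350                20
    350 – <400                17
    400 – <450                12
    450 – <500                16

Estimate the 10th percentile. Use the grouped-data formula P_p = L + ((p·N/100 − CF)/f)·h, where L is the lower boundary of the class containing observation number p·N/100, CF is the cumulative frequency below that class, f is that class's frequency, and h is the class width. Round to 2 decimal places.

180.53

N = 116; target position k = 10/100 · 116 = 11.6.
Cumulative frequencies: 19, 36, 51, 71, 88, 100, 116.
Observation 11.6 falls in the class 150 – <200.
L = 150, CF = 0, f = 19, h = 50.
P10 = 150 + ((11.6 − 0)/19)·50 = 150 + 30.5263 = 180.526.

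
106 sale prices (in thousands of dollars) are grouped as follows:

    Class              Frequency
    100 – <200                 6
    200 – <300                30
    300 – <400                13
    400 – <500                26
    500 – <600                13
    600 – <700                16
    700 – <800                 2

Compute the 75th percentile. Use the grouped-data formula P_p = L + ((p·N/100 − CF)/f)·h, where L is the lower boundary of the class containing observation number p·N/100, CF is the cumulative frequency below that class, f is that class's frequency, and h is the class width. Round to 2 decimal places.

534.62

N = 106; target position k = 75/100 · 106 = 79.5.
Cumulative frequencies: 6, 36, 49, 75, 88, 104, 106.
Observation 79.5 falls in the class 500 – <600.
L = 500, CF = 75, f = 13, h = 100.
P75 = 500 + ((79.5 − 75)/13)·100 = 500 + 34.6154 = 534.615.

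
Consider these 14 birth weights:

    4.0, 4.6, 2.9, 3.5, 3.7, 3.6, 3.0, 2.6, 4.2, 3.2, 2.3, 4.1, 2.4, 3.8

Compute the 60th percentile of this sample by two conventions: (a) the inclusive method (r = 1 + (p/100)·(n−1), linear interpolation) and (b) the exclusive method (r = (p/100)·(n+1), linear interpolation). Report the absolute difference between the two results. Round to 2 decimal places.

Sorted: 2.3, 2.4, 2.6, 2.9, 3.0, 3.2, 3.5, 3.6, 3.7, 3.8, 4.0, 4.1, 4.2, 4.6.
n = 14.
(a) r = 8.8; between ranks 8 (3.6) and 9 (3.7): 3.68.
(b) r = 9 → value at rank 9 = 3.7.
|3.68 − 3.7| = 0.02.

0.02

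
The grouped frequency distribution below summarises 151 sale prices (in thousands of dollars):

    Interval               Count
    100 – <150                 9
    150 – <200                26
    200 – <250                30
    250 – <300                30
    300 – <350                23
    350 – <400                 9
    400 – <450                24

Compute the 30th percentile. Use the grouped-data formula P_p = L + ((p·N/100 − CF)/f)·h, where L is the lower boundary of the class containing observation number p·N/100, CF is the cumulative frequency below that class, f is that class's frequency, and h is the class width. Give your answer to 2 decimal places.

N = 151; target position k = 30/100 · 151 = 45.3.
Cumulative frequencies: 9, 35, 65, 95, 118, 127, 151.
Observation 45.3 falls in the class 200 – <250.
L = 200, CF = 35, f = 30, h = 50.
P30 = 200 + ((45.3 − 35)/30)·50 = 200 + 17.1667 = 217.167.

217.17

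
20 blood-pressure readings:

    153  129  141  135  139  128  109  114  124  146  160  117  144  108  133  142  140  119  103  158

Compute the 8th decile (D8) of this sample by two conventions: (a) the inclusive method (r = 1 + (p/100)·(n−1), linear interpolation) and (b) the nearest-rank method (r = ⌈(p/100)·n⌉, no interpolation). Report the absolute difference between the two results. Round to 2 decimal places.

0.40

Sorted: 103, 108, 109, 114, 117, 119, 124, 128, 129, 133, 135, 139, 140, 141, 142, 144, 146, 153, 158, 160.
n = 20.
(a) r = 16.2; between ranks 16 (144) and 17 (146): 144.4.
(b) the nearest-rank method: rank 16 → 144.
|144.4 − 144| = 0.4.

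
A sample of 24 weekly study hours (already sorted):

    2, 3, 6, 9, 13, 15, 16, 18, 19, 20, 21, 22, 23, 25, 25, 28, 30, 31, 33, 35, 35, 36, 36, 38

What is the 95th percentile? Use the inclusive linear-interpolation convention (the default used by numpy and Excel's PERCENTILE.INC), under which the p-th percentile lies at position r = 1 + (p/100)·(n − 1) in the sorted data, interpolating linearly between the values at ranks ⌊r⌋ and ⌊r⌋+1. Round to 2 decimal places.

36.00

n = 24.
r = 1 + (95/100)·(24 − 1) = 1 + 21.85 = 22.85.
Rank 22 is 36 and rank 23 is 36.
Interpolate: 36 + 0.85·(36 − 36) = 36 + 0.85·0 = 36.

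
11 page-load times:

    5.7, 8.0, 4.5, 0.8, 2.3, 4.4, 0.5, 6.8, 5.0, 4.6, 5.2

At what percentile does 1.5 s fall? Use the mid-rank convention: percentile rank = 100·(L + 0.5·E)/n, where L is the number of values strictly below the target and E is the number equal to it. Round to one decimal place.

18.2

Sorted: 0.5, 0.8, 2.3, 4.4, 4.5, 4.6, 5.0, 5.2, 5.7, 6.8, 8.0.
Count below 1.5: L = 2; count equal: E = 0; n = 11.
Percentile rank = 100·(2 + 0.5·0)/11 = 100·2/11 = 18.18.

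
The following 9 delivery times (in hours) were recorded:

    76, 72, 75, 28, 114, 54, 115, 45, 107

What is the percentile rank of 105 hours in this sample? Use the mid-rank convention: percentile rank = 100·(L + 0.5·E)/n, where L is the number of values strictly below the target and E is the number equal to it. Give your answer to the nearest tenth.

Sorted: 28, 45, 54, 72, 75, 76, 107, 114, 115.
Count below 105: L = 6; count equal: E = 0; n = 9.
Percentile rank = 100·(6 + 0.5·0)/9 = 100·6/9 = 66.67.

66.7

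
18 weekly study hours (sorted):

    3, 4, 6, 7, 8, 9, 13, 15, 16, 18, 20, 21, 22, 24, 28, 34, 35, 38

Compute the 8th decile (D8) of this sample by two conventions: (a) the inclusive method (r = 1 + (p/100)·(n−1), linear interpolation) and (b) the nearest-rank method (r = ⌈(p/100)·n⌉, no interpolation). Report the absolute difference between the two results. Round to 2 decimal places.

n = 18.
(a) r = 14.6; between ranks 14 (24) and 15 (28): 26.4.
(b) the nearest-rank method: rank 15 → 28.
|26.4 − 28| = 1.6.

1.60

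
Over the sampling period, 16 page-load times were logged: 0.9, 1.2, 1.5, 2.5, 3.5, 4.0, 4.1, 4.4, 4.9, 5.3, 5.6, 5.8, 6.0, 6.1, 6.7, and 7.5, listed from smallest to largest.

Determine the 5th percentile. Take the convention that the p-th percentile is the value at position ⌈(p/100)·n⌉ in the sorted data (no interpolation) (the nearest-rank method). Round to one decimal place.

n = 16.
Position = ⌈5/100 · 16⌉ = ⌈0.8⌉ = 1.
The value at rank 1 is 0.9.

0.9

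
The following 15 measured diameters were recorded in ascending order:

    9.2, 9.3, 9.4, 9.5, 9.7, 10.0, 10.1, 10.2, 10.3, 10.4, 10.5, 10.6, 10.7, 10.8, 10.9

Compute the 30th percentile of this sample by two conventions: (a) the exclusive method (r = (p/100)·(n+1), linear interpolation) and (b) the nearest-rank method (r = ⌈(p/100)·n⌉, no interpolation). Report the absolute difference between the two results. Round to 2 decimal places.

0.04

n = 15.
(a) r = 4.8; between ranks 4 (9.5) and 5 (9.7): 9.66.
(b) the nearest-rank method: rank 5 → 9.7.
|9.66 − 9.7| = 0.04.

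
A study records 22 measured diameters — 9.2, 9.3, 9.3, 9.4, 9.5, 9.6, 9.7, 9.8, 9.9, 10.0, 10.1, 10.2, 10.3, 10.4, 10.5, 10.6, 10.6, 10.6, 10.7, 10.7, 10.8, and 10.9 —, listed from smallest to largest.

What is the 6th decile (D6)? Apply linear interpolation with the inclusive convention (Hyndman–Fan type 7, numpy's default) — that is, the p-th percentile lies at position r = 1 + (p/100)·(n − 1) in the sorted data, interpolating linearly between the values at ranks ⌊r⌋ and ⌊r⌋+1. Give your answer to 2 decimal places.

n = 22.
r = 1 + (60/100)·(22 − 1) = 1 + 12.6 = 13.6.
Rank 13 is 10.3 and rank 14 is 10.4.
Interpolate: 10.3 + 0.6·(10.4 − 10.3) = 10.3 + 0.6·0.1 = 10.36.

10.36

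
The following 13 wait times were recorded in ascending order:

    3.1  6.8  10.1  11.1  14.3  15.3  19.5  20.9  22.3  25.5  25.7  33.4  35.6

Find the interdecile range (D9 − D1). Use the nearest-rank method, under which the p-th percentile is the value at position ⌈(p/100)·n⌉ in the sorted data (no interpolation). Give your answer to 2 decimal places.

26.60

n = 13.
P10: rank ⌈10/100·13⌉ = 2 → 6.8.
P90: rank ⌈90/100·13⌉ = 12 → 33.4.
Difference: 33.4 − 6.8 = 26.6.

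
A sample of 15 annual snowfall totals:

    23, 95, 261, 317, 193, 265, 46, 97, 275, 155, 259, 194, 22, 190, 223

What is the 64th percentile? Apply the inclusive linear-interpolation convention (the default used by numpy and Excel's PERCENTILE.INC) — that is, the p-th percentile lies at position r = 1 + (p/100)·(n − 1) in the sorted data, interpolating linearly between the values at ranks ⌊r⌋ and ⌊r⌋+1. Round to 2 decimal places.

Sorted: 22, 23, 46, 95, 97, 155, 190, 193, 194, 223, 259, 261, 265, 275, 317.
n = 15.
r = 1 + (64/100)·(15 − 1) = 1 + 8.96 = 9.96.
Rank 9 is 194 and rank 10 is 223.
Interpolate: 194 + 0.96·(223 − 194) = 194 + 0.96·29 = 221.84.

221.84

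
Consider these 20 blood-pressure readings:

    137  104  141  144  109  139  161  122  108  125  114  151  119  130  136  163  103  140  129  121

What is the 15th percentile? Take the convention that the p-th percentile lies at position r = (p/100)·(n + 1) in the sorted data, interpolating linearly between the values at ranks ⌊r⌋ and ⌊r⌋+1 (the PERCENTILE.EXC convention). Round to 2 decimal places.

Sorted: 103, 104, 108, 109, 114, 119, 121, 122, 125, 129, 130, 136, 137, 139, 140, 141, 144, 151, 161, 163.
n = 20.
r = (15/100)·(20 + 1) = 3.15.
Rank 3 is 108 and rank 4 is 109.
Interpolate: 108 + 0.15·(109 − 108) = 108 + 0.15·1 = 108.15.

108.15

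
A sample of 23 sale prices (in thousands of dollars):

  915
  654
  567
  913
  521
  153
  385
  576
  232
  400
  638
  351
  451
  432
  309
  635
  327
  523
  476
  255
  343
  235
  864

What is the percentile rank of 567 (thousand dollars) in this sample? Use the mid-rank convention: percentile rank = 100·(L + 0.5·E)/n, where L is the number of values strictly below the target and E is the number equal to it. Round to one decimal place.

Sorted: 153, 232, 235, 255, 309, 327, 343, 351, 385, 400, 432, 451, 476, 521, 523, 567, 576, 635, 638, 654, 864, 913, 915.
Count below 567: L = 15; count equal: E = 1; n = 23.
Percentile rank = 100·(15 + 0.5·1)/23 = 100·15.5/23 = 67.39.

67.4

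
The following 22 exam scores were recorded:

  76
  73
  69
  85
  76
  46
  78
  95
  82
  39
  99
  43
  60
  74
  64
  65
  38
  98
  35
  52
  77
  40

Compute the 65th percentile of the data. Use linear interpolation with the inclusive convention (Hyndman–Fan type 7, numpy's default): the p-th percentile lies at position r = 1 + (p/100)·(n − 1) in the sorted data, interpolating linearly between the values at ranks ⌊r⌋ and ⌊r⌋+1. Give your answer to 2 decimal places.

76.00

Sorted: 35, 38, 39, 40, 43, 46, 52, 60, 64, 65, 69, 73, 74, 76, 76, 77, 78, 82, 85, 95, 98, 99.
n = 22.
r = 1 + (65/100)·(22 − 1) = 1 + 13.65 = 14.65.
Rank 14 is 76 and rank 15 is 76.
Interpolate: 76 + 0.65·(76 − 76) = 76 + 0.65·0 = 76.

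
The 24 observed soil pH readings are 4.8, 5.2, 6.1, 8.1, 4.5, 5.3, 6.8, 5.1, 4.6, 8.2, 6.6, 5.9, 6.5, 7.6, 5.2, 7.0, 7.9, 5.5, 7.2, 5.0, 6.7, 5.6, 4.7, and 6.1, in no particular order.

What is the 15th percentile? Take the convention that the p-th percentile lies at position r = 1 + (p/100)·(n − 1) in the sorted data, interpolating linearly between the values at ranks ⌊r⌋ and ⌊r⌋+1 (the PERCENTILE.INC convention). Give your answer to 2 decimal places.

4.89

Sorted: 4.5, 4.6, 4.7, 4.8, 5.0, 5.1, 5.2, 5.2, 5.3, 5.5, 5.6, 5.9, 6.1, 6.1, 6.5, 6.6, 6.7, 6.8, 7.0, 7.2, 7.6, 7.9, 8.1, 8.2.
n = 24.
r = 1 + (15/100)·(24 − 1) = 1 + 3.45 = 4.45.
Rank 4 is 4.8 and rank 5 is 5.0.
Interpolate: 4.8 + 0.45·(5.0 − 4.8) = 4.8 + 0.45·0.2 = 4.89.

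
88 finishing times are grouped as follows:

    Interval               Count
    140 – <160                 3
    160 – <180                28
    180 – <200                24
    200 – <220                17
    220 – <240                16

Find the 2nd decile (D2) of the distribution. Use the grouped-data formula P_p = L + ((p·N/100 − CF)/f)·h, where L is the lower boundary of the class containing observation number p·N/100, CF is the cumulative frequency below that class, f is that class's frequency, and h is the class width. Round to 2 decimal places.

170.43

N = 88; target position k = 20/100 · 88 = 17.6.
Cumulative frequencies: 3, 31, 55, 72, 88.
Observation 17.6 falls in the class 160 – <180.
L = 160, CF = 3, f = 28, h = 20.
P20 = 160 + ((17.6 − 3)/28)·20 = 160 + 10.4286 = 170.429.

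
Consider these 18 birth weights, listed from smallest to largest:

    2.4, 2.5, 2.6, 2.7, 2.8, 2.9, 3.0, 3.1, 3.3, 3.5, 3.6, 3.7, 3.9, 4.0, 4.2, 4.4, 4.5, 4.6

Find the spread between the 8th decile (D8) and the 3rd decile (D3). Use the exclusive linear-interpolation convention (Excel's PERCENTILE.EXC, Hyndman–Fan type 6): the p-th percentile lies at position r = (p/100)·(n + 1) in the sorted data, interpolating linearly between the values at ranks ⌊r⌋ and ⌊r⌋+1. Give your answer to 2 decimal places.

n = 18.
P30: r = 5.7; ranks 5–6 are 2.8, 2.9; interpolating gives 2.87.
P80: r = 15.2; ranks 15–16 are 4.2, 4.4; interpolating gives 4.24.
Difference: 4.24 − 2.87 = 1.37.

1.37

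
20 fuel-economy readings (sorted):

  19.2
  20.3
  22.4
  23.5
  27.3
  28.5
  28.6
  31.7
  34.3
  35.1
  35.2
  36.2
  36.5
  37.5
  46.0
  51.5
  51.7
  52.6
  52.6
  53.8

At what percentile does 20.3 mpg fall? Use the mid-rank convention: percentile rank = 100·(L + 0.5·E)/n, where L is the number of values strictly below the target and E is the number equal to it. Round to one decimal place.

Count below 20.3: L = 1; count equal: E = 1; n = 20.
Percentile rank = 100·(1 + 0.5·1)/20 = 100·1.5/20 = 7.5.

7.5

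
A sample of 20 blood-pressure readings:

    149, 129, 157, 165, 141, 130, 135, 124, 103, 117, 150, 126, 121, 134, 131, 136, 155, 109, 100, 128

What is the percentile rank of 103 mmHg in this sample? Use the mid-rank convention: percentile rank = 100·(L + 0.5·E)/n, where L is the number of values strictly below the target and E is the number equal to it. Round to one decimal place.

7.5

Sorted: 100, 103, 109, 117, 121, 124, 126, 128, 129, 130, 131, 134, 135, 136, 141, 149, 150, 155, 157, 165.
Count below 103: L = 1; count equal: E = 1; n = 20.
Percentile rank = 100·(1 + 0.5·1)/20 = 100·1.5/20 = 7.5.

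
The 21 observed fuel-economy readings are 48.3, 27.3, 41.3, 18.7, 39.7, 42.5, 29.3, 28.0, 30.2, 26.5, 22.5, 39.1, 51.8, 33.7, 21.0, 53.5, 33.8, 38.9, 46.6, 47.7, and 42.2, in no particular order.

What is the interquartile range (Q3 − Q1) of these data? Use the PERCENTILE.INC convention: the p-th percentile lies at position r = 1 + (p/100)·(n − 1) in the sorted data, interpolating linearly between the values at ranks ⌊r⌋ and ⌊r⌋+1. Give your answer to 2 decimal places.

Sorted: 18.7, 21.0, 22.5, 26.5, 27.3, 28.0, 29.3, 30.2, 33.7, 33.8, 38.9, 39.1, 39.7, 41.3, 42.2, 42.5, 46.6, 47.7, 48.3, 51.8, 53.5.
n = 21.
P25: r = 6 (integer) → 28.
P75: r = 16 (integer) → 42.5.
Difference: 42.5 − 28 = 14.5.

14.50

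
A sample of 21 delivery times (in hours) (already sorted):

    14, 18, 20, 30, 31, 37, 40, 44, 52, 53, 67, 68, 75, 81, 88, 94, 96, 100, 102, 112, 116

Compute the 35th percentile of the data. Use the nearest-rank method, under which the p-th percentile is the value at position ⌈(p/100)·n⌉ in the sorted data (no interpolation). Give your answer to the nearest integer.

n = 21.
Position = ⌈35/100 · 21⌉ = ⌈7.35⌉ = 8.
The value at rank 8 is 44.

44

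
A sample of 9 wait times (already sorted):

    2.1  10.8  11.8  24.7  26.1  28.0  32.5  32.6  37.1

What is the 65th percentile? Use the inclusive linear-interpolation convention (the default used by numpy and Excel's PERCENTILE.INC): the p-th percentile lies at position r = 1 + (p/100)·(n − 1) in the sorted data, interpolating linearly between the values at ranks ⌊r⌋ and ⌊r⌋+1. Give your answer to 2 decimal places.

n = 9.
r = 1 + (65/100)·(9 − 1) = 1 + 5.2 = 6.2.
Rank 6 is 28.0 and rank 7 is 32.5.
Interpolate: 28.0 + 0.2·(32.5 − 28.0) = 28.0 + 0.2·4.5 = 28.9.

28.90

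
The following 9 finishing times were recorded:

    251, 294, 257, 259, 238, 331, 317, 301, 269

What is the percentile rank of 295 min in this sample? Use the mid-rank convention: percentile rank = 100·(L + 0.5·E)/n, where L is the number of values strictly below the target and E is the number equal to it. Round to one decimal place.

66.7

Sorted: 238, 251, 257, 259, 269, 294, 301, 317, 331.
Count below 295: L = 6; count equal: E = 0; n = 9.
Percentile rank = 100·(6 + 0.5·0)/9 = 100·6/9 = 66.67.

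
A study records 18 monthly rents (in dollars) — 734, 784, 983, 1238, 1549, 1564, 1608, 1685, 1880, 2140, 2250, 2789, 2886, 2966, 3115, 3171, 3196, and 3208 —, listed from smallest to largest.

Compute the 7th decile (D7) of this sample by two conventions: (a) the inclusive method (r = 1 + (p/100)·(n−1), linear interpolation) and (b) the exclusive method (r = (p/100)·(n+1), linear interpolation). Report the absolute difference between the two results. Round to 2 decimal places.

n = 18.
(a) r = 12.9; between ranks 12 (2789) and 13 (2886): 2876.3.
(b) r = 13.3; between ranks 13 (2886) and 14 (2966): 2910.
|2876.3 − 2910| = 33.7.

33.70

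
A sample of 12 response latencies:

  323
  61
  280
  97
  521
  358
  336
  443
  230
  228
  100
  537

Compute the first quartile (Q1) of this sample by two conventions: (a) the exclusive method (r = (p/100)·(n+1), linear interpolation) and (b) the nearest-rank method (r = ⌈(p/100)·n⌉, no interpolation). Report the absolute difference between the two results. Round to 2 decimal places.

Sorted: 61, 97, 100, 228, 230, 280, 323, 336, 358, 443, 521, 537.
n = 12.
(a) r = 3.25; between ranks 3 (100) and 4 (228): 132.
(b) the nearest-rank method: rank 3 → 100.
|132 − 100| = 32.

32.00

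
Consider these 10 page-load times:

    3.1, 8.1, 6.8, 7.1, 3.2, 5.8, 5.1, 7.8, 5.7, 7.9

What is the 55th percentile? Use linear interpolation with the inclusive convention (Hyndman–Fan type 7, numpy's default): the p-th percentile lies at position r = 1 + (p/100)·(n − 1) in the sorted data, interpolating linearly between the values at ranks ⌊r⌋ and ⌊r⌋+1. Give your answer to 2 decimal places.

Sorted: 3.1, 3.2, 5.1, 5.7, 5.8, 6.8, 7.1, 7.8, 7.9, 8.1.
n = 10.
r = 1 + (55/100)·(10 − 1) = 1 + 4.95 = 5.95.
Rank 5 is 5.8 and rank 6 is 6.8.
Interpolate: 5.8 + 0.95·(6.8 − 5.8) = 5.8 + 0.95·1 = 6.75.

6.75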